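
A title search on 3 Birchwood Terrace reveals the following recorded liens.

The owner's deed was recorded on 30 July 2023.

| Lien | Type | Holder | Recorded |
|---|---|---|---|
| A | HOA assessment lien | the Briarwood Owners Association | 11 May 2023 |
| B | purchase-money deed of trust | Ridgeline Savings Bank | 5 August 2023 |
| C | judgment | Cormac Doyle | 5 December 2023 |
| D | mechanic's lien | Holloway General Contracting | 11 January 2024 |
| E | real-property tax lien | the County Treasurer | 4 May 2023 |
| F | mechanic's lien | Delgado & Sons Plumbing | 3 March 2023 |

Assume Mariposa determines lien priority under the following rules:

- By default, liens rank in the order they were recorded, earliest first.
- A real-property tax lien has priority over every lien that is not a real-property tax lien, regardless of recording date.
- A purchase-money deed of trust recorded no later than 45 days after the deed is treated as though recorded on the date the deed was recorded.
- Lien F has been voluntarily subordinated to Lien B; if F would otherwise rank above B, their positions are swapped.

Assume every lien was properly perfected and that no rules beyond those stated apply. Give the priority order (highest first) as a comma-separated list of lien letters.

Effective dates: B's effective date is the deed date, 30 July 2023.
E, as a real-property tax lien, has superpriority and ranks first.
Remaining liens by effective date: F (3 March 2023), A (11 May 2023), B (30 July 2023), C (5 December 2023), D (11 January 2024).
F is senior to B before the subordination, so the two trade places.

E, B, A, F, C, D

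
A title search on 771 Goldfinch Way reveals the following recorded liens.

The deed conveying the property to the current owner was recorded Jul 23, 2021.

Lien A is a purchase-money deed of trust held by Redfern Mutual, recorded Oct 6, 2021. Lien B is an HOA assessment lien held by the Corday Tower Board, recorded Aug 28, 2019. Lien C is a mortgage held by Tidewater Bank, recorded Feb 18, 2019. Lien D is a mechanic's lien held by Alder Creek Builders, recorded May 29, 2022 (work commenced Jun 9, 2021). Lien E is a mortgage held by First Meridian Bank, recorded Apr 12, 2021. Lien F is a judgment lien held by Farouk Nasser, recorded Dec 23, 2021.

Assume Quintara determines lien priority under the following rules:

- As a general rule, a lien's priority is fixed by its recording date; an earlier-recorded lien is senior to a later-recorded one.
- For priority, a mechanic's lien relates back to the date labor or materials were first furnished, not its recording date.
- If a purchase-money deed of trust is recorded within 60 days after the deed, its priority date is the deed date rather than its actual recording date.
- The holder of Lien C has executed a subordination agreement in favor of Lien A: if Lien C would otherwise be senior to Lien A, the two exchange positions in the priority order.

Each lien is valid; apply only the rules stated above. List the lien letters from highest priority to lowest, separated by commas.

A, B, E, D, C, F

Effective dates: A was recorded 75 days after the deed, outside the 60-day window, so it keeps its recording date; D is treated as recorded Jun 9, 2021, the work-commencement date.
Ordering by effective date: C (Feb 18, 2019), B (Aug 28, 2019), E (Apr 12, 2021), D (Jun 9, 2021), A (Oct 6, 2021), F (Dec 23, 2021).
C is senior to A before the subordination, so the two trade places.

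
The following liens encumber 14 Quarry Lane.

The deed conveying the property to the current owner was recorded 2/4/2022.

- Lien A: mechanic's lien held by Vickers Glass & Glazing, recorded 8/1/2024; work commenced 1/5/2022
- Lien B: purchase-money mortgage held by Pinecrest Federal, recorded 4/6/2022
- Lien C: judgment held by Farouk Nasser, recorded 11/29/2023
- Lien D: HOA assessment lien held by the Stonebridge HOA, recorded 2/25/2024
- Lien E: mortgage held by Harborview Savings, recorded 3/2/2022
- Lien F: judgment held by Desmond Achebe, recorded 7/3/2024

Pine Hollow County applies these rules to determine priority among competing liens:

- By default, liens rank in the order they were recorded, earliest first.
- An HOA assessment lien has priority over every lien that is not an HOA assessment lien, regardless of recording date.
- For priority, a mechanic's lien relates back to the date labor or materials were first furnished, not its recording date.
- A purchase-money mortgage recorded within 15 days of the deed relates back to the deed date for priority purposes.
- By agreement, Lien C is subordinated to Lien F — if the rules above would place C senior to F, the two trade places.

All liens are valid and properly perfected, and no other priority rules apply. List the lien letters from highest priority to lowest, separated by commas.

Effective dates: A's effective date is 1/5/2022, when work began; B missed the 15-day window (61 days after the deed), so its recording date stands.
D is an HOA assessment lien, so it outranks all other liens regardless of date.
Among the remaining liens, by effective date: A (1/5/2022), E (3/2/2022), B (4/6/2022), C (11/29/2023), F (7/3/2024).
C would otherwise be senior to F, so under the subordination agreement C and F exchange positions.

D, A, E, B, F, C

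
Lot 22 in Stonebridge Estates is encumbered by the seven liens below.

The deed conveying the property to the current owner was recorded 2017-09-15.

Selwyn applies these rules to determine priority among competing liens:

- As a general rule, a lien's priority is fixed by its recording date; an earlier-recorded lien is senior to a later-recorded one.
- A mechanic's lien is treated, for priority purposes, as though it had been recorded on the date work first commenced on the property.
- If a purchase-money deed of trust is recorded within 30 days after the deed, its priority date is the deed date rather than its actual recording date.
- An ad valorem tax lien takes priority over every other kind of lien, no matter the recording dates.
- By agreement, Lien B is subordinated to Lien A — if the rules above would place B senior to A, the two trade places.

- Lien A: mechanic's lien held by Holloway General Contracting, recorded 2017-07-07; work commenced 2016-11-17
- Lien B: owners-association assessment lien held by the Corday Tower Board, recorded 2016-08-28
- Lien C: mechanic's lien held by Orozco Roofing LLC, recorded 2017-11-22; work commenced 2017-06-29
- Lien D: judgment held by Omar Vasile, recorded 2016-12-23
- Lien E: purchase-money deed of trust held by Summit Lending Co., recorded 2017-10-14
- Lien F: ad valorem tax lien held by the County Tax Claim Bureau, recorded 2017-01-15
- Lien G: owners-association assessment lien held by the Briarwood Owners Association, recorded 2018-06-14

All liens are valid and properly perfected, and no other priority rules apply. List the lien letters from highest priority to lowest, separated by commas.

F, A, B, D, C, E, G

Effective dates after the stated exceptions: A relates back to 2016-11-17 (work commenced); C relates back to 2017-06-29 (work commenced); E was recorded within the 30-day window, so its effective date is the deed date 2017-09-15.
F, as an ad valorem tax lien, has superpriority and ranks first.
Among the remaining liens, by effective date: B (2016-08-28), A (2016-11-17), D (2016-12-23), C (2017-06-29), E (2017-09-15), G (2018-06-14).
Because B would otherwise rank above A, the subordination swaps them.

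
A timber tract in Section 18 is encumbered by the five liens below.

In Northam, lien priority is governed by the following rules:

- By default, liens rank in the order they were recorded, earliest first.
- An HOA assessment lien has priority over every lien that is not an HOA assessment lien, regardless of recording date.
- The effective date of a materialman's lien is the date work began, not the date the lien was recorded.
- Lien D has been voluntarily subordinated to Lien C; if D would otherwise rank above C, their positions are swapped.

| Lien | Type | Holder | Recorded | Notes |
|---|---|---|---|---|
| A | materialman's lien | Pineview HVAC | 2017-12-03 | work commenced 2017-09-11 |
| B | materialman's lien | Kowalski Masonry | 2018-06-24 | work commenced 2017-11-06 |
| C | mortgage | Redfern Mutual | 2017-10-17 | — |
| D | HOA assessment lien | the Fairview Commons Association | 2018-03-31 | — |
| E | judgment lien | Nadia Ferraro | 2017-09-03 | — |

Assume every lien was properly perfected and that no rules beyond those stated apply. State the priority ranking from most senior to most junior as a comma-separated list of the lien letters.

Effective dates after the stated exceptions: A's effective date is 2017-09-11, when work began; B's effective date is 2017-11-06, when work began.
D is an HOA assessment lien and takes priority over every other lien.
Remaining liens by effective date: E (2017-09-03), A (2017-09-11), C (2017-10-17), B (2017-11-06).
D would otherwise be senior to C, so under the subordination agreement D and C exchange positions.

C, E, A, D, B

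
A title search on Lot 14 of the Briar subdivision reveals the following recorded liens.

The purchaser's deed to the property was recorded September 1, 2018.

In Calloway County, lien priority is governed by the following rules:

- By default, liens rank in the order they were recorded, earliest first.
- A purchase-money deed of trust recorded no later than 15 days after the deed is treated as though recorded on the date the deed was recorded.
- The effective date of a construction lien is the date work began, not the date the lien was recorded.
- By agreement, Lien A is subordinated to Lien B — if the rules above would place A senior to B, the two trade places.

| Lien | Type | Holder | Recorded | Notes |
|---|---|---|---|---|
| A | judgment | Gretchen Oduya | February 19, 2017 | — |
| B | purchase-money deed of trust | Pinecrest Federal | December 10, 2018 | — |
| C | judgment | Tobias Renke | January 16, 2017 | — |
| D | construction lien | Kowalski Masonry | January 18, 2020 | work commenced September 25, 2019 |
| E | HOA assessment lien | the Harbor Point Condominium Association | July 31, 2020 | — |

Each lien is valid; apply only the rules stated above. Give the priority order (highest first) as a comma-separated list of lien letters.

First, effective dates: B was recorded 100 days after the deed, outside the 15-day window, so it keeps its recording date; D's effective date is September 25, 2019, when work began.
By effective date, earliest first: C (January 16, 2017), A (February 19, 2017), B (December 10, 2018), D (September 25, 2019), E (July 31, 2020).
Because A would otherwise rank above B, the subordination swaps them.

C, B, A, D, E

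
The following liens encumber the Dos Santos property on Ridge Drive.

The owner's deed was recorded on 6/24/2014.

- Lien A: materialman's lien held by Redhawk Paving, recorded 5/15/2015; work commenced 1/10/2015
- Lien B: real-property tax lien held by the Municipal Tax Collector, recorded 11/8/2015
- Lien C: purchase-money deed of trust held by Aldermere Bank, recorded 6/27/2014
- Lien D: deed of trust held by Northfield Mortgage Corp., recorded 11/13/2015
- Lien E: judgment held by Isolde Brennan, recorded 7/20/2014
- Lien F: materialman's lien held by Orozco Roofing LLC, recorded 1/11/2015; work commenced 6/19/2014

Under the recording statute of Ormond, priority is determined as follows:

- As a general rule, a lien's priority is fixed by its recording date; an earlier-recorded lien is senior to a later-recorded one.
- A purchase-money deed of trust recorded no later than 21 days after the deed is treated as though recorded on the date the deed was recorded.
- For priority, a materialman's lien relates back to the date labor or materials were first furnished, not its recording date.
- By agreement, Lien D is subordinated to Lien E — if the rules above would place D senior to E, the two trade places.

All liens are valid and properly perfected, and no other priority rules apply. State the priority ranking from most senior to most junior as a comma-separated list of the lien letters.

Adjusting effective dates: A relates back to 1/10/2015 (work commenced); C relates back to the deed date 6/24/2014; F's effective date is 6/19/2014, when work began.
By effective date: F (6/19/2014), C (6/24/2014), E (7/20/2014), A (1/10/2015), B (11/8/2015), D (11/13/2015).
D is already junior to E, so the subordination agreement changes nothing.

F, C, E, A, B, D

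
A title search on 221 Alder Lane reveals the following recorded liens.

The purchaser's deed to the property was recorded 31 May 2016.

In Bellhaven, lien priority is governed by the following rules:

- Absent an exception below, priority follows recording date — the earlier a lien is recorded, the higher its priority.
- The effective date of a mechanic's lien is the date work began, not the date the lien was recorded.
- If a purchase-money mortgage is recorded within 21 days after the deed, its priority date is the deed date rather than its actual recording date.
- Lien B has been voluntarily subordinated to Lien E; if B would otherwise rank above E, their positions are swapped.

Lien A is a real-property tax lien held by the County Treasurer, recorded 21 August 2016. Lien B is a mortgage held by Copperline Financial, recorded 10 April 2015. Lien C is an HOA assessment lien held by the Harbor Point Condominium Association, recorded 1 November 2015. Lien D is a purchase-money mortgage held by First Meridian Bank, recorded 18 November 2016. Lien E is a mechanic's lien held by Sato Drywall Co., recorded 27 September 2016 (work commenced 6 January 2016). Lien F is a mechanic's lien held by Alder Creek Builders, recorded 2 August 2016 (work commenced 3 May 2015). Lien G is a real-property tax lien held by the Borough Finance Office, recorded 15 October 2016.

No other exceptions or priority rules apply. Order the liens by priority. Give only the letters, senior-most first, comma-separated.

Adjusting effective dates: D missed the 21-day window (171 days after the deed), so its recording date stands; E relates back to 6 January 2016 (work commenced); F is treated as recorded 3 May 2015, the work-commencement date.
Sorted by effective date: B (10 April 2015), F (3 May 2015), C (1 November 2015), E (6 January 2016), A (21 August 2016), G (15 October 2016), D (18 November 2016).
B would otherwise be senior to E, so under the subordination agreement B and E exchange positions.

E, F, C, B, A, G, D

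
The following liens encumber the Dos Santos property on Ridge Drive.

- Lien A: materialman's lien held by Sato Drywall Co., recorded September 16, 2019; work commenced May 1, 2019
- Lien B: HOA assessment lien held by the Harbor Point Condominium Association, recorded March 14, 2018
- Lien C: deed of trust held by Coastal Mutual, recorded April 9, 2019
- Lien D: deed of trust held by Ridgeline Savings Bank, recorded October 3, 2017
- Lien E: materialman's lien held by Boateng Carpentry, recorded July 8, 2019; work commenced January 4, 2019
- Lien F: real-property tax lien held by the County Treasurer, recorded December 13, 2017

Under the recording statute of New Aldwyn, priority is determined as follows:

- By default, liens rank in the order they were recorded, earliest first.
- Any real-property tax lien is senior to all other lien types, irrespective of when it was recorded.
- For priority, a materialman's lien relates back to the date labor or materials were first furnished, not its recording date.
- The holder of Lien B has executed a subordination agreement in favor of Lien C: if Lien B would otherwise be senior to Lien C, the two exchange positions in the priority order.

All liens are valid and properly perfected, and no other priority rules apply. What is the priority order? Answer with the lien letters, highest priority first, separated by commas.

F, D, C, E, B, A

Effective dates after the stated exceptions: A relates back to May 1, 2019 (work commenced); E relates back to January 4, 2019 (work commenced).
F, as a real-property tax lien, has superpriority and ranks first.
The other liens, earliest effective date first: D (October 3, 2017), B (March 14, 2018), E (January 4, 2019), C (April 9, 2019), A (May 1, 2019).
Because B would otherwise rank above C, the subordination swaps them.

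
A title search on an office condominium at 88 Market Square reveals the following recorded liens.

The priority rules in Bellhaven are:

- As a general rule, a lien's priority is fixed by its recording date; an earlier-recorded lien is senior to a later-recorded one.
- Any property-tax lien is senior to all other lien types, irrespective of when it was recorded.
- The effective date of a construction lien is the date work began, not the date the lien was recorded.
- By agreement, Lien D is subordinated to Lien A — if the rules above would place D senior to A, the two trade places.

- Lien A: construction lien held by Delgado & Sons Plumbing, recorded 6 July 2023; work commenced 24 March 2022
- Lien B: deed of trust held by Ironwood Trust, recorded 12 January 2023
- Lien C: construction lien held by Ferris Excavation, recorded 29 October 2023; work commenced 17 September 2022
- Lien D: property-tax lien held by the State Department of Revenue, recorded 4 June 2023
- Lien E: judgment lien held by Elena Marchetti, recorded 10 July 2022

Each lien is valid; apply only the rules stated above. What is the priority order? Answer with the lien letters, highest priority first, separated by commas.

Effective dates after the stated exceptions: A's effective date is 24 March 2022, when work began; C's effective date is 17 September 2022, when work began.
D is a property-tax lien and takes priority over every other lien.
Ordering the rest by effective date: A (24 March 2022), E (10 July 2022), C (17 September 2022), B (12 January 2023).
D is senior to A before the subordination, so the two trade places.

A, D, E, C, B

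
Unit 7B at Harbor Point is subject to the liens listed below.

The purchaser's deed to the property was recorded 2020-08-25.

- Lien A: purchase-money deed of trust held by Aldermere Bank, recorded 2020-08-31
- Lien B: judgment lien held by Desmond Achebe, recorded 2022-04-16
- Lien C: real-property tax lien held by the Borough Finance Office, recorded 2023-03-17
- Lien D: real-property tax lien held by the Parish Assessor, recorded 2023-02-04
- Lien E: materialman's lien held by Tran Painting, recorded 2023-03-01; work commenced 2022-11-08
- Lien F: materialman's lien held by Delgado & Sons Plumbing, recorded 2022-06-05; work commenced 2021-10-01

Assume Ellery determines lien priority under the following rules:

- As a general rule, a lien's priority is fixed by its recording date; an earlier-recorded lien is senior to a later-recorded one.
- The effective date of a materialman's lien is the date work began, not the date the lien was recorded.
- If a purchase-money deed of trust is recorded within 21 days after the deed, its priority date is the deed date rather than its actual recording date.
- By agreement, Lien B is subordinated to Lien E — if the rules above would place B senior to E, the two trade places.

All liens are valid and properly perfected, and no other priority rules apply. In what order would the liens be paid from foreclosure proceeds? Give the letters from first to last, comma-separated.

Effective dates: A was recorded within the 21-day window, so its effective date is the deed date 2020-08-25; E relates back to 2022-11-08 (work commenced); F's effective date is 2021-10-01, when work began.
By effective date, earliest first: A (2020-08-25), F (2021-10-01), B (2022-04-16), E (2022-11-08), D (2023-02-04), C (2023-03-17).
The subordination applies — B was senior to E — so B and E swap.

A, F, E, B, D, C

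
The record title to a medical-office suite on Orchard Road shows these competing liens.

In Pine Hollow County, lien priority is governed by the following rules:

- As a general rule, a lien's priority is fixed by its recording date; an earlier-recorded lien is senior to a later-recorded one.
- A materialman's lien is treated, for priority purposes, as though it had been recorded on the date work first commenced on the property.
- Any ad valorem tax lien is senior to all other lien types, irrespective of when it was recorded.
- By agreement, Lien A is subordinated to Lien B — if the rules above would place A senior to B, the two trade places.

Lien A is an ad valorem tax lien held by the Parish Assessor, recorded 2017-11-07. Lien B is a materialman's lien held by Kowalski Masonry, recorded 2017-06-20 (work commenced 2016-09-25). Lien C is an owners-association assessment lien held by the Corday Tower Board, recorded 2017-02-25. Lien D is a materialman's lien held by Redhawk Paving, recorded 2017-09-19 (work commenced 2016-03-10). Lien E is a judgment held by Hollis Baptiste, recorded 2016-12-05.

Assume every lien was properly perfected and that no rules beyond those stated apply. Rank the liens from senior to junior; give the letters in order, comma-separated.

B, D, A, E, C

Adjusting effective dates: B relates back to 2016-09-25 (work commenced); D relates back to 2016-03-10 (work commenced).
A is an ad valorem tax lien, so it outranks all other liens regardless of date.
Among the remaining liens, by effective date: D (2016-03-10), B (2016-09-25), E (2016-12-05), C (2017-02-25).
Because A would otherwise rank above B, the subordination swaps them.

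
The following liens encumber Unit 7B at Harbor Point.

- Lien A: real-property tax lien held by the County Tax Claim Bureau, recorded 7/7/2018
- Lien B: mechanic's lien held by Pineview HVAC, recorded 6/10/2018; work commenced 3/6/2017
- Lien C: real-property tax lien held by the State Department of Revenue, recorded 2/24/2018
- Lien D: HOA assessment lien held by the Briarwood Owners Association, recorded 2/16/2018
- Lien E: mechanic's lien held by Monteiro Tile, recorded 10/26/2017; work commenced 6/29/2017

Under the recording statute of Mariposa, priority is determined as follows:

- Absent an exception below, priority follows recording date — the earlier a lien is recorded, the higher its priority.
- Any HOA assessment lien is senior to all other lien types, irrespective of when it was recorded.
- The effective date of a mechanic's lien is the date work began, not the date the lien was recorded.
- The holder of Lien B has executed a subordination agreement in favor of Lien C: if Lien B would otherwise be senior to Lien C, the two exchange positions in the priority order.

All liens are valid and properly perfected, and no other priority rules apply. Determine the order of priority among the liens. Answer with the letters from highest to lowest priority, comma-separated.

Adjusting effective dates: B relates back to 3/6/2017 (work commenced); E is treated as recorded 6/29/2017, the work-commencement date.
As an HOA assessment lien, D is senior to every other lien.
Remaining liens by effective date: B (3/6/2017), E (6/29/2017), C (2/24/2018), A (7/7/2018).
The subordination applies — B was senior to C — so B and C swap.

D, C, E, B, A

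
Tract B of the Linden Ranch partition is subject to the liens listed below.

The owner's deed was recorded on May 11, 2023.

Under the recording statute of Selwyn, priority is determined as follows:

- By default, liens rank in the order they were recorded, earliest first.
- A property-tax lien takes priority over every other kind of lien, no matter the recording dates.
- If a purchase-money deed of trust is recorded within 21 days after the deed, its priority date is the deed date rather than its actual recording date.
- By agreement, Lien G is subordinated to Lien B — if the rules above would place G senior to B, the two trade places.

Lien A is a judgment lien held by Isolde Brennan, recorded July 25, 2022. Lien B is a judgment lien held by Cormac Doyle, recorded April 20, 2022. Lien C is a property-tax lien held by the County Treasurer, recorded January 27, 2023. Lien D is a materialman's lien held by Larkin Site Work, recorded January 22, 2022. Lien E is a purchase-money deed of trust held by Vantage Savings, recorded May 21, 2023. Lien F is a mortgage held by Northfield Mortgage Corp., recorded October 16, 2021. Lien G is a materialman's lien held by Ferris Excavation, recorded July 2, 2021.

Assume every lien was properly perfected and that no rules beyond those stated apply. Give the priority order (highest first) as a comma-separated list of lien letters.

Effective dates after the stated exceptions: E relates back to the deed date May 11, 2023.
C is a property-tax lien and takes priority over every other lien.
Among the remaining liens, by effective date: G (July 2, 2021), F (October 16, 2021), D (January 22, 2022), B (April 20, 2022), A (July 25, 2022), E (May 11, 2023).
G is senior to B before the subordination, so the two trade places.

C, B, F, D, G, A, E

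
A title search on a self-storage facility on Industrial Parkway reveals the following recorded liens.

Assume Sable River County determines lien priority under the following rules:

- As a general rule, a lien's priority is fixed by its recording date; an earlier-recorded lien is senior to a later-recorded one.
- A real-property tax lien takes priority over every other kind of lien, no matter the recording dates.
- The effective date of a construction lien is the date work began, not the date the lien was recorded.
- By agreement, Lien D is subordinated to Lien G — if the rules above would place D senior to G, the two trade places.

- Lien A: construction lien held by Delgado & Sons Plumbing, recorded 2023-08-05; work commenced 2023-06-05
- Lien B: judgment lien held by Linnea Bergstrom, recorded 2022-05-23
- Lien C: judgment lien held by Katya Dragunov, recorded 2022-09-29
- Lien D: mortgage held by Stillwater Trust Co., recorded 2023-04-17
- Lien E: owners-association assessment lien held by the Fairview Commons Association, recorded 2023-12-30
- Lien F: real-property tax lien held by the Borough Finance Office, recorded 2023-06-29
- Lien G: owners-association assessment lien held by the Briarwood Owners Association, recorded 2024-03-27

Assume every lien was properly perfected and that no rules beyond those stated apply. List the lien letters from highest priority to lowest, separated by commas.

Effective dates after the stated exceptions: A's effective date is 2023-06-05, when work began.
F is a real-property tax lien, so it outranks all other liens regardless of date.
Remaining liens by effective date: B (2022-05-23), C (2022-09-29), D (2023-04-17), A (2023-06-05), E (2023-12-30), G (2024-03-27).
D is senior to G before the subordination, so the two trade places.

F, B, C, G, A, E, D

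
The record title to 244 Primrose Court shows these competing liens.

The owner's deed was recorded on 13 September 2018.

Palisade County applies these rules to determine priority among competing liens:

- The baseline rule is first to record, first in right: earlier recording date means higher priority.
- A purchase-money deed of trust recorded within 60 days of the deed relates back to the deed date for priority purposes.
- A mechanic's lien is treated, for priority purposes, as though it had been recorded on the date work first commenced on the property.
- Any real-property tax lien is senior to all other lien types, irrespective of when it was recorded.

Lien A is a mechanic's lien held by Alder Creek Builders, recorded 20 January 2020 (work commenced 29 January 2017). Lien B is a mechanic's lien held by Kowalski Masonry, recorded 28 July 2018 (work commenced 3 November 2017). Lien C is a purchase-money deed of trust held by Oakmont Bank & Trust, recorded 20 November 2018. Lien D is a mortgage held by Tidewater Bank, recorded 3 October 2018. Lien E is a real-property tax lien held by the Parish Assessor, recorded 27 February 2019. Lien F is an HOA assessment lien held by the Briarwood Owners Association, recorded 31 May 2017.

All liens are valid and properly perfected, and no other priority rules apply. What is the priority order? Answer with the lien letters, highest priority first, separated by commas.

E, A, F, B, D, C

First, effective dates: A's effective date is 29 January 2017, when work began; B's effective date is 3 November 2017, when work began; C was recorded 68 days after the deed, outside the 60-day window, so it keeps its recording date.
E is a real-property tax lien and takes priority over every other lien.
Among the remaining liens, by effective date: A (29 January 2017), F (31 May 2017), B (3 November 2017), D (3 October 2018), C (20 November 2018).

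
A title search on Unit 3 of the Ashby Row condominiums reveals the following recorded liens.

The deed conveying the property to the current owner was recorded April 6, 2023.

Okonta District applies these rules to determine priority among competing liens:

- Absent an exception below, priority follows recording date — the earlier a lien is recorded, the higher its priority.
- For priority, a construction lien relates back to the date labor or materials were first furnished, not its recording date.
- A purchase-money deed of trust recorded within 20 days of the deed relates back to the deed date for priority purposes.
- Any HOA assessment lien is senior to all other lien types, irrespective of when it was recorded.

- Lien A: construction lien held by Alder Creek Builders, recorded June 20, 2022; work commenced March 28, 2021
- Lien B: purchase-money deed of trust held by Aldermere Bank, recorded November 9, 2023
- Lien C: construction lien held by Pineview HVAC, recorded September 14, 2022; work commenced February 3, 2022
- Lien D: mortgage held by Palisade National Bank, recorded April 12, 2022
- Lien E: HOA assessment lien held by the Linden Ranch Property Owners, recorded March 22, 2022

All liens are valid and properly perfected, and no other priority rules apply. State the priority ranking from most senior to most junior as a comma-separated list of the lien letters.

E, A, C, D, B

Effective dates: A relates back to March 28, 2021 (work commenced); B was recorded 217 days after the deed — beyond 20 days — so no relation-back applies; C relates back to February 3, 2022 (work commenced).
E is an HOA assessment lien and takes priority over every other lien.
Ordering the rest by effective date: A (March 28, 2021), C (February 3, 2022), D (April 12, 2022), B (November 9, 2023).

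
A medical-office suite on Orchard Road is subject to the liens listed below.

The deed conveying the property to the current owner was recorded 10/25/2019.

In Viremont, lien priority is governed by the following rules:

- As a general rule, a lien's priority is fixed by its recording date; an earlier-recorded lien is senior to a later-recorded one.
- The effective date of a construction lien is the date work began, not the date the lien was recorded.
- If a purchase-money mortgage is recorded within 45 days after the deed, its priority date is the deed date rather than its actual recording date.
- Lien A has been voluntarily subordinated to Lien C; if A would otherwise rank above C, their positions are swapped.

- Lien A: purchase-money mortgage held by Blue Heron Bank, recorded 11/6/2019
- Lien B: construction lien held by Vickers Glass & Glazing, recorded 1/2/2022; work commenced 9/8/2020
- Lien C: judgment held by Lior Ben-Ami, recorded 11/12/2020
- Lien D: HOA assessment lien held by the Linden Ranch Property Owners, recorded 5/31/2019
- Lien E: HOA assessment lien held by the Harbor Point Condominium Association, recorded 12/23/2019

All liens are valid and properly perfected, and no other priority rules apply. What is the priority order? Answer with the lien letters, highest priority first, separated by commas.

D, C, E, B, A

Effective dates: A relates back to the deed date 10/25/2019; B is treated as recorded 9/8/2020, the work-commencement date.
By effective date, earliest first: D (5/31/2019), A (10/25/2019), E (12/23/2019), B (9/8/2020), C (11/12/2020).
The subordination applies — A was senior to C — so A and C swap.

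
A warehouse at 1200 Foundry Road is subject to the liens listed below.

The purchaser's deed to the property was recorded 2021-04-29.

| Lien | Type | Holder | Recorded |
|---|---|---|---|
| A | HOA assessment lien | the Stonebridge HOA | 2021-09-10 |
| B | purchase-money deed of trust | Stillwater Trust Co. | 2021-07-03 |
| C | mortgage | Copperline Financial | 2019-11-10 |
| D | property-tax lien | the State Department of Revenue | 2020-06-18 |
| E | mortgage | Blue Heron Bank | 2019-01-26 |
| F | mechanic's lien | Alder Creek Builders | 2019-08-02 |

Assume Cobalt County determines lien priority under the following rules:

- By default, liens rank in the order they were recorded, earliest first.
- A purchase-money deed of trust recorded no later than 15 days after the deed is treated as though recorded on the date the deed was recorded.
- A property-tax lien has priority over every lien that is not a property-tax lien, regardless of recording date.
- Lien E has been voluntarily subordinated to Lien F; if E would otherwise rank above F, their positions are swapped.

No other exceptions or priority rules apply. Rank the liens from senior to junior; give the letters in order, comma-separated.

D, F, E, C, B, A

First, effective dates: B missed the 15-day window (65 days after the deed), so its recording date stands.
As a property-tax lien, D is senior to every other lien.
The other liens, earliest effective date first: E (2019-01-26), F (2019-08-02), C (2019-11-10), B (2021-07-03), A (2021-09-10).
The subordination applies — E was senior to F — so E and F swap.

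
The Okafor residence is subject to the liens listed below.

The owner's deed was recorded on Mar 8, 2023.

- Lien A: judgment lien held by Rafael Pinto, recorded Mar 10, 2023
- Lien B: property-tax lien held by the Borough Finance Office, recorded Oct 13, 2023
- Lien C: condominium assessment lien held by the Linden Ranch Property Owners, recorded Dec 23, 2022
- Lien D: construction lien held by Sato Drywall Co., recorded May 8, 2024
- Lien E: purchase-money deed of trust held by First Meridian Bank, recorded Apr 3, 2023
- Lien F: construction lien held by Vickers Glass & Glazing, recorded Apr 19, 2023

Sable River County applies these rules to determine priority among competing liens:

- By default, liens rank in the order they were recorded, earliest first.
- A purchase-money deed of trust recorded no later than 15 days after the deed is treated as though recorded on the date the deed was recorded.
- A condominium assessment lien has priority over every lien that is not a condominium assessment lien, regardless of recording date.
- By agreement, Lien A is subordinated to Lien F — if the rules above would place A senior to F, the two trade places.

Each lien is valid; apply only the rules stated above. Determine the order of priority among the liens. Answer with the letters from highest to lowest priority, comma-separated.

C, F, E, A, B, D

Effective dates after the stated exceptions: E was recorded 26 days after the deed — beyond 15 days — so no relation-back applies.
As a condominium assessment lien, C is senior to every other lien.
Ordering the rest by effective date: A (Mar 10, 2023), E (Apr 3, 2023), F (Apr 19, 2023), B (Oct 13, 2023), D (May 8, 2024).
A is senior to F before the subordination, so the two trade places.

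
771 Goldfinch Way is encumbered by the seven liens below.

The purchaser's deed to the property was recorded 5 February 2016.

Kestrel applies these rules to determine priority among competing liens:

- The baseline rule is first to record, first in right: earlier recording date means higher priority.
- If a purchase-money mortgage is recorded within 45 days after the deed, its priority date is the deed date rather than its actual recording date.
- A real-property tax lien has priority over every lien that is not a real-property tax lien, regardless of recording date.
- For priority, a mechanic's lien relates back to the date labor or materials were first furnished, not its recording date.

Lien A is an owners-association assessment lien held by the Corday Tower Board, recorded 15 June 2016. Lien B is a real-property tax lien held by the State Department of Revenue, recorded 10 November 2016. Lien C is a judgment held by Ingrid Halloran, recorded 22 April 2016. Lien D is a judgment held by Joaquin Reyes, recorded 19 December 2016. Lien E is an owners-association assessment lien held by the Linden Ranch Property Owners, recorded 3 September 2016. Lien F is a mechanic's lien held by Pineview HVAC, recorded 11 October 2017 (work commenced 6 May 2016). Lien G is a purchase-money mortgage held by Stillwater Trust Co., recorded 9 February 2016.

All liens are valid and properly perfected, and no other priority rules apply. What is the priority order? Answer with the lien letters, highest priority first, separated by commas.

Adjusting effective dates: F relates back to 6 May 2016 (work commenced); G's effective date is the deed date, 5 February 2016.
B, as a real-property tax lien, has superpriority and ranks first.
Among the remaining liens, by effective date: G (5 February 2016), C (22 April 2016), F (6 May 2016), A (15 June 2016), E (3 September 2016), D (19 December 2016).

B, G, C, F, A, E, D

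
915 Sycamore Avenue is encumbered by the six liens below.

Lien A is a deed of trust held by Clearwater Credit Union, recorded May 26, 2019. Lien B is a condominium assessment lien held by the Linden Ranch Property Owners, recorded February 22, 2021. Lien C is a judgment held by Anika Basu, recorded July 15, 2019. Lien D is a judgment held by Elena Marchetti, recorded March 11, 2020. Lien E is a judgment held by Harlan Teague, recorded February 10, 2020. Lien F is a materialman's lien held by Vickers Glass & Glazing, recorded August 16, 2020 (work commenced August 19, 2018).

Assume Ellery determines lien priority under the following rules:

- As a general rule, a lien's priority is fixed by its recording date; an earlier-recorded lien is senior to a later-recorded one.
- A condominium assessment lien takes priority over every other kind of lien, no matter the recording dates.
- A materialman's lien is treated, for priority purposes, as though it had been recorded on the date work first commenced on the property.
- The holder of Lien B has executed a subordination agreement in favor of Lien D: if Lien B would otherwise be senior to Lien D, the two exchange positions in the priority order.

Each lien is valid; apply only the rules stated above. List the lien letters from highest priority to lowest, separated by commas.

D, F, A, C, E, B

First, effective dates: F's effective date is August 19, 2018, when work began.
B is a condominium assessment lien, so it outranks all other liens regardless of date.
Remaining liens by effective date: F (August 19, 2018), A (May 26, 2019), C (July 15, 2019), E (February 10, 2020), D (March 11, 2020).
Because B would otherwise rank above D, the subordination swaps them.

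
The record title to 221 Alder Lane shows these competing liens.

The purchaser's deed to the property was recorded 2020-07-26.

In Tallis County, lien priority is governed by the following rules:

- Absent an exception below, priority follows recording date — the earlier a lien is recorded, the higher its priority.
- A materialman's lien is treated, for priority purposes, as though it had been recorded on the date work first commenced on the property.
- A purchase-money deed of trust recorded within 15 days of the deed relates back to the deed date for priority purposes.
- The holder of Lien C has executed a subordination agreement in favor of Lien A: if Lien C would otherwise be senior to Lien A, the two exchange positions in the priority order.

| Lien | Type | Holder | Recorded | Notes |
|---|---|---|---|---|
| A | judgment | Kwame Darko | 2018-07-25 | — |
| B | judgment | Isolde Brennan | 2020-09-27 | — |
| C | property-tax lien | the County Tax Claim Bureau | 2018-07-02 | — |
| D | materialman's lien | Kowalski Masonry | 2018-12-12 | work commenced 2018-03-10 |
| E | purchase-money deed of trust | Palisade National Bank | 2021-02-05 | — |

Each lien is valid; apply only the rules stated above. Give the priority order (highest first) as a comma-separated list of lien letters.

First, effective dates: D's effective date is 2018-03-10, when work began; E was recorded 194 days after the deed, outside the 15-day window, so it keeps its recording date.
By effective date: D (2018-03-10), C (2018-07-02), A (2018-07-25), B (2020-09-27), E (2021-02-05).
Because C would otherwise rank above A, the subordination swaps them.

D, A, C, B, E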